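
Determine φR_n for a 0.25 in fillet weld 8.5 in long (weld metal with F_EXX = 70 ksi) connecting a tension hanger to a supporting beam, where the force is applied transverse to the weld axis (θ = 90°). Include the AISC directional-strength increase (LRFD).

φR_n ≈ 71 kips

t_e = 0.707 × 0.25 = 0.1767 in; A_we = 0.1767 × 8.5 = 1.502 in².
Directional factor: 1.0 + 0.5 sin^1.5(90°) = 1.5.
F_nw = 0.6 × 70 × 1.5 = 63 ksi.
φR_n = 0.75 × 63 × 1.502 = 70.99 kips.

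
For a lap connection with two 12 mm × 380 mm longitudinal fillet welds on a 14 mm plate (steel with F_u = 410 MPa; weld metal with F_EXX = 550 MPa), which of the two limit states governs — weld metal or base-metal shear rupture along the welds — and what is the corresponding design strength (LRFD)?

t_e = 0.707 × 12 = 8.484 mm; L = 760 mm.
Weld metal: φR_n = 0.75 × 0.6 × 550 × 8.484 × 760 × 10⁻³ = 1596 kN.
Base metal (shear rupture): φR_n = 0.75 × 0.6 × 410 × 14 × 760 × 10⁻³ = 1963 kN.
Governing: weld metal.

φR_n ≈ 1600 kN (weld metal governs)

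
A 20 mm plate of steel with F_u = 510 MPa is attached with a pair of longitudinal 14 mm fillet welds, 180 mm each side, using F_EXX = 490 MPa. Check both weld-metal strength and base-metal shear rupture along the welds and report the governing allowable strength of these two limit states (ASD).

t_e = 0.707 × 14 = 9.898 mm; L = 360 mm.
Weld metal: R_n/Ω = (1/2.0) × 0.6 × 490 × 9.898 × 360 × 10⁻³ = 523.8 kN.
Base metal (shear rupture): R_n/Ω = (1/2.0) × 0.6 × 510 × 20 × 360 × 10⁻³ = 1102 kN.
Governing: weld metal.

R_n/Ω ≈ 524 kN (weld metal governs)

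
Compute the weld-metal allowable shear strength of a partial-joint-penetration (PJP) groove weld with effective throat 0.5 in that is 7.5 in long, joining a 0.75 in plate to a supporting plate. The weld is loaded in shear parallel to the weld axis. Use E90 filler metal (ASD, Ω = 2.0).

E90XX → F_EXX = 90 ksi.
Effective throat (given) t_e = 0.5 in.
A_we = 0.5 × 7.5 = 3.75 in².
F_nw = 0.6 F_EXX = 54 ksi.
R_n/Ω = (54 × 3.75) / 2.0 = 101.2 kips.

R_n/Ω ≈ 101 kips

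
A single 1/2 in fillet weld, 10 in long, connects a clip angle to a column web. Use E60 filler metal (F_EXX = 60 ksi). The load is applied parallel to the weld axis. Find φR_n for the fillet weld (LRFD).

Effective throat t_e = 0.707 × 0.5 = 0.3535 in.
Total length L = 10 in; A_we = 0.3535 × 10 = 3.535 in².
F_nw = 0.6 F_EXX = 0.6 × 60 = 36 ksi.
φR_n = 0.75 × 36 × 3.535 = 95.44 kips.

φR_n ≈ 95.4 kips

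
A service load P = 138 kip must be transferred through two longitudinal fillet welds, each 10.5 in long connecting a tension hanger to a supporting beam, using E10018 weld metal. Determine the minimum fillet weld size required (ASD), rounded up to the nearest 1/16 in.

E100XX → F_EXX = 100 ksi.
Total weld length L = 21 in.
Required throat t_e = P × Ω / (0.6 F_EXX × L) = 138 × 2.0 / (0.6 × 100 × 21) = 0.219 in.
Required leg w = t_e / 0.707 = 0.3098 in → use 5/16 in.

w = 5/16 in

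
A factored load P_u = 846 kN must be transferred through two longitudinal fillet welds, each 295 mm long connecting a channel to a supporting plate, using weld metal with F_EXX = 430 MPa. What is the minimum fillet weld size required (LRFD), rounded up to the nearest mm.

Total weld length L = 590 mm.
Required throat t_e = P_u / (φ × 0.6 F_EXX × L) = 846 / (0.75 × 0.6 × 430 × 590 × 10⁻³) = 7.41 mm.
Required leg w = t_e / 0.707 = 10.48 mm → use 11 mm.

w = 11 mm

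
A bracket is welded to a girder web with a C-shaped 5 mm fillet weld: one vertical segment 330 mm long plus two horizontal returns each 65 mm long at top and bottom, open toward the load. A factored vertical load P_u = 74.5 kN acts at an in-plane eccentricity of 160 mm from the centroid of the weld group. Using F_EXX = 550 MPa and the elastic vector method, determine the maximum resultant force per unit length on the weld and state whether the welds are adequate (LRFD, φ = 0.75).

f_max ≈ 394 N/mm; adequate

Total weld length L_w = 460 mm. Treat welds as unit-width lines.
Centroid: x̄ = 2×65×32.5 / 460 = 9.185 mm from the vertical weld.
Polar moment about centroid: J = I_x + I_y = [330³/12 + 2×65×165²] + [330×9.185² + 2(65³/12 + 65×23.32²)] = 6678000 mm³.
Direct shear f_v = P/L_w = 74.5×10³ / 460 = 162 N/mm (vertical).
Torsion M = P·e = 74.5×10³ × 160 = 11920000 N·mm.
Critical point at (x, y) = (55.82, 165) from centroid. f_tx = M·y/J = 294.5 N/mm; f_ty = M·x/J = 99.62 N/mm.
Resultant f_max = √[f_tx² + (f_v + f_ty)²] = √[294.5² + (162 + 99.62)²] = 393.9 N/mm.
Capacity per unit length: φr_n = 0.75 × 0.6 × 550 × (0.707 × 5) = 874.9 N/mm.
393.9 ≤ 874.9 → adequate.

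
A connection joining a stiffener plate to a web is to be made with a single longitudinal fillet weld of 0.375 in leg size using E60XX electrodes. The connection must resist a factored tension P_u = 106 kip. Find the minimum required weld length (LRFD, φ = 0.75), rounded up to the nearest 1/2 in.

E60XX → F_EXX = 60 ksi.
Throat t_e = 0.707 × 0.375 = 0.2651 in.
φr_n = 0.75 × 0.6 × 60 × 0.2651 = 7.158 kip/in.
L_req = P_u / φr_n = 106 / 7.158 = 14.81 in total.
Round up → use L = 15 in.

L = 15 in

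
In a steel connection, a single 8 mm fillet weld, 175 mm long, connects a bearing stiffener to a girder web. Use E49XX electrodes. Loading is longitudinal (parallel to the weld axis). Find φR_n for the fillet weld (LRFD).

E49XX → F_EXX = 490 MPa.
Effective throat t_e = 0.707 × 8 = 5.656 mm.
Total length L = 175 mm; A_we = 5.656 × 175 = 989.8 mm².
F_nw = 0.6 F_EXX = 0.6 × 490 = 294 MPa.
φR_n = 0.75 × 294 × 989.8 × 10⁻³ = 218.3 kN.

φR_n ≈ 218 kN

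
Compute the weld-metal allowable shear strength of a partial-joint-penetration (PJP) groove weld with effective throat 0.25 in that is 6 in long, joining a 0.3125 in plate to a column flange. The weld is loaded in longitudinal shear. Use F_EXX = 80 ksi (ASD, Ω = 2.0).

Effective throat (given) t_e = 0.25 in.
A_we = 0.25 × 6 = 1.5 in².
F_nw = 0.6 F_EXX = 48 ksi.
R_n/Ω = (48 × 1.5) / 2.0 = 36 kips.

R_n/Ω ≈ 36 kips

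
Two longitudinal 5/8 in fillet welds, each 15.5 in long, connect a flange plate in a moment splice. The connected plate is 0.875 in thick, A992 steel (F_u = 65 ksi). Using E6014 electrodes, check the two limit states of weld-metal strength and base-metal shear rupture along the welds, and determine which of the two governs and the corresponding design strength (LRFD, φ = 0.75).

φR_n ≈ 370 kip (weld metal governs)

E60XX → F_EXX = 60 ksi.
t_e = 0.707 × 0.625 = 0.4419 in; L = 31 in.
Weld metal: φR_n = 0.75 × 0.6 × 60 × 0.4419 × 31 = 369.8 kip.
Base metal (shear rupture): φR_n = 0.75 × 0.6 × 65 × 0.875 × 31 = 793.4 kip.
Governing: weld metal.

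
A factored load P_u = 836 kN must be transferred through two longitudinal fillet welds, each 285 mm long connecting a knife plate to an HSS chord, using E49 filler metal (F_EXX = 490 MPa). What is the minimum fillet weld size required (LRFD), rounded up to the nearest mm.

w = 10 mm

Total weld length L = 570 mm.
Required throat t_e = P_u / (φ × 0.6 F_EXX × L) = 836 / (0.75 × 0.6 × 490 × 570 × 10⁻³) = 6.652 mm.
Required leg w = t_e / 0.707 = 9.408 mm → use 10 mm.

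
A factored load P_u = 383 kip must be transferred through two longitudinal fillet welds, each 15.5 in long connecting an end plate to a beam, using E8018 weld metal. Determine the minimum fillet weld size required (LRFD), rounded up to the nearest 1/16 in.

w = 1/2 in

E80XX → F_EXX = 80 ksi.
Total weld length L = 31 in.
Required throat t_e = P_u / (φ × 0.6 F_EXX × L) = 383 / (0.75 × 0.6 × 80 × 31) = 0.3432 in.
Required leg w = t_e / 0.707 = 0.4854 in → use 1/2 in.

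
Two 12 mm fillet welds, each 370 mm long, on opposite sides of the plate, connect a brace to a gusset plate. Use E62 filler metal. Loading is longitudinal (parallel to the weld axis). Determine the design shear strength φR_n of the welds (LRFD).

φR_n ≈ 1750 kN

E62XX → F_EXX = 620 MPa.
Effective throat t_e = 0.707 × 12 = 8.484 mm.
Total length L = 740 mm; A_we = 8.484 × 740 = 6278 mm².
F_nw = 0.6 F_EXX = 0.6 × 620 = 372 MPa.
φR_n = 0.75 × 372 × 6278 × 10⁻³ = 1752 kN.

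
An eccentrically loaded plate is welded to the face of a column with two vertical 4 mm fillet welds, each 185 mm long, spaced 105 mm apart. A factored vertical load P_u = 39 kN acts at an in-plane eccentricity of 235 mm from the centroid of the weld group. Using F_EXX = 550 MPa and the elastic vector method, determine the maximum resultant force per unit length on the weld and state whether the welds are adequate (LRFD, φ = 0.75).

Total weld length L_w = 370 mm. Treat welds as unit-width lines.
Polar moment about centroid: J = 2[d³/12 + d(b/2)²] = 2[185³/12 + 185×52.5²] = 2075000 mm³.
Direct shear f_v = P/L_w = 39×10³ / 370 = 105.4 N/mm (vertical).
Torsion M = P·e = 39×10³ × 235 = 9165000 N·mm.
Critical point at (x, y) = (52.5, 92.5) from centroid. f_tx = M·y/J = 408.5 N/mm; f_ty = M·x/J = 231.9 N/mm.
Resultant f_max = √[f_tx² + (f_v + f_ty)²] = √[408.5² + (105.4 + 231.9)²] = 529.8 N/mm.
Capacity per unit length: φr_n = 0.75 × 0.6 × 550 × (0.707 × 4) = 699.9 N/mm.
529.8 ≤ 699.9 → adequate.

f_max ≈ 530 N/mm; adequate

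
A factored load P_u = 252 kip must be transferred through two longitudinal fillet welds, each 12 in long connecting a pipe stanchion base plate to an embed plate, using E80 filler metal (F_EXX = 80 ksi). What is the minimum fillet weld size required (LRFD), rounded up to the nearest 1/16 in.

Total weld length L = 24 in.
Required throat t_e = P_u / (φ × 0.6 F_EXX × L) = 252 / (0.75 × 0.6 × 80 × 24) = 0.2917 in.
Required leg w = t_e / 0.707 = 0.4125 in → use 7/16 in.

w = 7/16 in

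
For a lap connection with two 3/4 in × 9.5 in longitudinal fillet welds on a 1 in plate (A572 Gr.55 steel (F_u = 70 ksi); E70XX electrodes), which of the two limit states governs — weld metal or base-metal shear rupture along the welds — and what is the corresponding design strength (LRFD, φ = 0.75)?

φR_n ≈ 317 kip (weld metal governs)

E70XX → F_EXX = 70 ksi.
t_e = 0.707 × 0.75 = 0.5302 in; L = 19 in.
Weld metal: φR_n = 0.75 × 0.6 × 70 × 0.5302 × 19 = 317.4 kip.
Base metal (shear rupture): φR_n = 0.75 × 0.6 × 70 × 1 × 19 = 598.5 kip.
Governing: weld metal.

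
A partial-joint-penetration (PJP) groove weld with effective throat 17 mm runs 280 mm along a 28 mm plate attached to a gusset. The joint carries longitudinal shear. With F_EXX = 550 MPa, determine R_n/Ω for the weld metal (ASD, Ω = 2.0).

Effective throat (given) t_e = 17 mm.
A_we = 17 × 280 = 4760 mm².
F_nw = 0.6 F_EXX = 330 MPa.
R_n/Ω = (330 × 4760) / 2.0 × 10⁻³ = 785.4 kN.

R_n/Ω ≈ 785 kN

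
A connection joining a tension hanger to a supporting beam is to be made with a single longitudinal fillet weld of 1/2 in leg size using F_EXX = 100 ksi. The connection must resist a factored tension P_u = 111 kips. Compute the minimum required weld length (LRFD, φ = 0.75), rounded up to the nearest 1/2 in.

L = 7 in

Throat t_e = 0.707 × 0.5 = 0.3535 in.
φr_n = 0.75 × 0.6 × 100 × 0.3535 = 15.91 kips/in.
L_req = P_u / φr_n = 111 / 15.91 = 6.978 in total.
Round up → use L = 7 in.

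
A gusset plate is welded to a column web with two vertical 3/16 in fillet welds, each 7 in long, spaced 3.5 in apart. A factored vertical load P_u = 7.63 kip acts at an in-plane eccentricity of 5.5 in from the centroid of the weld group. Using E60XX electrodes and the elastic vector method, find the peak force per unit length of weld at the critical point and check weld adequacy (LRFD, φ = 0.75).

E60XX → F_EXX = 60 ksi.
Total weld length L_w = 14 in. Treat welds as unit-width lines.
Polar moment about centroid: J = 2[d³/12 + d(b/2)²] = 2[7³/12 + 7×1.75²] = 100 in³.
Direct shear f_v = P/L_w = 7.63 / 14 = 0.545 kip/in (vertical).
Torsion M = P·e = 7.63 × 5.5 = 41.965 kip·in.
Critical point at (x, y) = (1.75, 3.5) from centroid. f_tx = M·y/J = 1.468 kip/in; f_ty = M·x/J = 0.7341 kip/in.
Resultant f_max = √[f_tx² + (f_v + f_ty)²] = √[1.468² + (0.545 + 0.7341)²] = 1.947 kip/in.
Capacity per unit length: φr_n = 0.75 × 0.6 × 60 × (0.707 × 0.1875) = 3.579 kip/in.
1.947 ≤ 3.579 → adequate.

f_max ≈ 1.95 kip/in; adequate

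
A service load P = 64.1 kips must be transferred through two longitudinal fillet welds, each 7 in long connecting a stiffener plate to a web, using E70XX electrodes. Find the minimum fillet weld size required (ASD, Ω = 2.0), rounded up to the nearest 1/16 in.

w = 5/16 in

E70XX → F_EXX = 70 ksi.
Total weld length L = 14 in.
Required throat t_e = P × Ω / (0.6 F_EXX × L) = 64.1 × 2.0 / (0.6 × 70 × 14) = 0.218 in.
Required leg w = t_e / 0.707 = 0.3084 in → use 5/16 in.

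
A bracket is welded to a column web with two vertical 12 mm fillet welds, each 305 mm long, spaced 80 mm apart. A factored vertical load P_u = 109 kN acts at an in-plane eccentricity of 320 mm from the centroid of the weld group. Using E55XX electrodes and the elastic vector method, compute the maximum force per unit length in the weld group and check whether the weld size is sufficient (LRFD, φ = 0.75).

E55XX → F_EXX = 550 MPa.
Total weld length L_w = 610 mm. Treat welds as unit-width lines.
Polar moment about centroid: J = 2[d³/12 + d(b/2)²] = 2[305³/12 + 305×40²] = 5705000 mm³.
Direct shear f_v = P/L_w = 109×10³ / 610 = 178.7 N/mm (vertical).
Torsion M = P·e = 109×10³ × 320 = 34880000 N·mm.
Critical point at (x, y) = (40, 152.5) from centroid. f_tx = M·y/J = 932.4 N/mm; f_ty = M·x/J = 244.6 N/mm.
Resultant f_max = √[f_tx² + (f_v + f_ty)²] = √[932.4² + (178.7 + 244.6)²] = 1024 N/mm.
Capacity per unit length: φr_n = 0.75 × 0.6 × 550 × (0.707 × 12) = 2100 N/mm.
1024 ≤ 2100 → adequate.

f_max ≈ 1020 N/mm; adequate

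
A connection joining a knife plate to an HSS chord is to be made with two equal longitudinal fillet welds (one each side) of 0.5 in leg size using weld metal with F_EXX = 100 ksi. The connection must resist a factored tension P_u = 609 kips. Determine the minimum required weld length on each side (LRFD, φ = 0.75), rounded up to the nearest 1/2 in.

Throat t_e = 0.707 × 0.5 = 0.3535 in.
φr_n = 0.75 × 0.6 × 100 × 0.3535 = 15.91 kips/in.
L_req = P_u / φr_n = 609 / 15.91 = 38.28 in total.
Per side: 38.28 / 2 = 19.14 in.
Round up → use L = 19.5 in on each side.

L = 19.5 in on each side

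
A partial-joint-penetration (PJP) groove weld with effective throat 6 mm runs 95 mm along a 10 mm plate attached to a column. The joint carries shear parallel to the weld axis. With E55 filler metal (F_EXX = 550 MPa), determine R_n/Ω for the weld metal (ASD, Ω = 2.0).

R_n/Ω ≈ 94 kN

Effective throat (given) t_e = 6 mm.
A_we = 6 × 95 = 570 mm².
F_nw = 0.6 F_EXX = 330 MPa.
R_n/Ω = (330 × 570) / 2.0 × 10⁻³ = 94.05 kN.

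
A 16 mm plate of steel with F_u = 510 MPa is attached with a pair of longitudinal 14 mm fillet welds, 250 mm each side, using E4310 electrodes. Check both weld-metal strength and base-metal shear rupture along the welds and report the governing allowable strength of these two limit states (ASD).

E43XX → F_EXX = 430 MPa.
t_e = 0.707 × 14 = 9.898 mm; L = 500 mm.
Weld metal: R_n/Ω = (1/2.0) × 0.6 × 430 × 9.898 × 500 × 10⁻³ = 638.4 kN.
Base metal (shear rupture): R_n/Ω = (1/2.0) × 0.6 × 510 × 16 × 500 × 10⁻³ = 1224 kN.
Governing: weld metal.

R_n/Ω ≈ 638 kN (weld metal governs)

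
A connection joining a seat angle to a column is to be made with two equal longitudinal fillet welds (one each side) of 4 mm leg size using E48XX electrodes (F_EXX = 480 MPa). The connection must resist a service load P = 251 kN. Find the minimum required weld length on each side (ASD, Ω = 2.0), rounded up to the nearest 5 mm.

L = 310 mm on each side

Throat t_e = 0.707 × 4 = 2.828 mm.
r_n/Ω = (0.6 × 480 × 2.828) / 2.0 = 407.2 N/mm = 0.4072 kN/mm.
L_req = P / (r_n/Ω) = 251 / 0.4072 = 616.4 mm total.
Per side: 616.4 / 2 = 308.2 mm.
Round up → use L = 310 mm on each side.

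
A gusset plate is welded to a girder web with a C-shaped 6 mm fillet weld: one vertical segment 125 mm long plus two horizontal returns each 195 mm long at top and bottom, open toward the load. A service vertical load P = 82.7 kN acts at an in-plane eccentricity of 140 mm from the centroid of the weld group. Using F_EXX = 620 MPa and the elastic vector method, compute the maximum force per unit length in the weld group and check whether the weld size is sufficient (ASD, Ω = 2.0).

Total weld length L_w = 515 mm. Treat welds as unit-width lines.
Centroid: x̄ = 2×195×97.5 / 515 = 73.83 mm from the vertical weld.
Polar moment about centroid: J = I_x + I_y = [125³/12 + 2×195×62.5²] + [125×73.83² + 2(195³/12 + 195×23.67²)] = 3822000 mm³.
Direct shear f_v = P/L_w = 82.7×10³ / 515 = 160.6 N/mm (vertical).
Torsion M = P·e = 82.7×10³ × 140 = 11578000 N·mm.
Critical point at (x, y) = (121.2, 62.5) from centroid. f_tx = M·y/J = 189.3 N/mm; f_ty = M·x/J = 367.1 N/mm.
Resultant f_max = √[f_tx² + (f_v + f_ty)²] = √[189.3² + (160.6 + 367.1)²] = 560.6 N/mm.
Capacity per unit length: r_n/Ω = (1/2.0) × 0.6 × 620 × (0.707 × 6) = 789 N/mm.
560.6 ≤ 789 → adequate.

f_max ≈ 561 N/mm; adequate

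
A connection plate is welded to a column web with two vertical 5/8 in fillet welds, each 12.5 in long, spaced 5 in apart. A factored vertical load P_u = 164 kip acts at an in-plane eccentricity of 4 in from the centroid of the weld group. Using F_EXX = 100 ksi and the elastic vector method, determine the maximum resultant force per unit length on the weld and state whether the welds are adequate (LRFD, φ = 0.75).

Total weld length L_w = 25 in. Treat welds as unit-width lines.
Polar moment about centroid: J = 2[d³/12 + d(b/2)²] = 2[12.5³/12 + 12.5×2.5²] = 481.8 in³.
Direct shear f_v = P/L_w = 164 / 25 = 6.56 kip/in (vertical).
Torsion M = P·e = 164 × 4 = 656 kip·in.
Critical point at (x, y) = (2.5, 6.25) from centroid. f_tx = M·y/J = 8.51 kip/in; f_ty = M·x/J = 3.404 kip/in.
Resultant f_max = √[f_tx² + (f_v + f_ty)²] = √[8.51² + (6.56 + 3.404)²] = 13.1 kip/in.
Capacity per unit length: φr_n = 0.75 × 0.6 × 100 × (0.707 × 0.625) = 19.88 kip/in.
13.1 ≤ 19.88 → adequate.

f_max ≈ 13.1 kip/in; adequate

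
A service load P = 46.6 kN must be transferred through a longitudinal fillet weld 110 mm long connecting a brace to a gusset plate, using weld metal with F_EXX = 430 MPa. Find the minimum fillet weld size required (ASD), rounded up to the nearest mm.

w = 5 mm

Total weld length L = 110 mm.
Required throat t_e = P × Ω / (0.6 F_EXX × L) = 46.6 × 2.0 / (0.6 × 430 × 110 × 10⁻³) = 3.284 mm.
Required leg w = t_e / 0.707 = 4.645 mm → use 5 mm.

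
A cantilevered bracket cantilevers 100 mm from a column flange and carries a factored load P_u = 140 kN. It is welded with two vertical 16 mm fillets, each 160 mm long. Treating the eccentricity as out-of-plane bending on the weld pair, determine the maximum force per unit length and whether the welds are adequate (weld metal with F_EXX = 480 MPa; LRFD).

L_w = 2 × 160 = 320 mm; section modulus (unit throat) S = 2 × L²/6 = 8533 mm².
Direct shear f_v = P/L_w = 140×10³/320 = 437.5 N/mm.
Moment M = P × e = 140×10³ × 100 = 14000000 N·mm; bending f_b = M/S = 1641 N/mm.
f_max = √(f_v² + f_b²) = √(437.5² + 1641²) = 1698 N/mm.
φr_n = 0.75 × 0.6 × 480 × (0.707 × 16) = 2443 N/mm → adequate.

f_max ≈ 1700 N/mm; adequate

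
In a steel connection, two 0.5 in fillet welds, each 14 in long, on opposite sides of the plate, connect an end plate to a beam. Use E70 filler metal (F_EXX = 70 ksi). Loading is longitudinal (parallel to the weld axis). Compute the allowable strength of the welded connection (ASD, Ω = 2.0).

Effective throat t_e = 0.707 × 0.5 = 0.3535 in.
Total length L = 28 in; A_we = 0.3535 × 28 = 9.898 in².
F_nw = 0.6 F_EXX = 0.6 × 70 = 42 ksi.
R_n = 42 × 9.898 = 415.7 kip; R_n/Ω = 415.7/2.0 = 207.9 kip.

R_n/Ω ≈ 208 kip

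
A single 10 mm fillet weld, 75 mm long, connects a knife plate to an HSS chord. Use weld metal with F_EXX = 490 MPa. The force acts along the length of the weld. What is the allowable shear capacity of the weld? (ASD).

R_n/Ω ≈ 77.9 kN

Effective throat t_e = 0.707 × 10 = 7.07 mm.
Total length L = 75 mm; A_we = 7.07 × 75 = 530.2 mm².
F_nw = 0.6 F_EXX = 0.6 × 490 = 294 MPa.
R_n = 294 × 530.2 × 10⁻³ = 155.9 kN; R_n/Ω = 155.9/2.0 = 77.95 kN.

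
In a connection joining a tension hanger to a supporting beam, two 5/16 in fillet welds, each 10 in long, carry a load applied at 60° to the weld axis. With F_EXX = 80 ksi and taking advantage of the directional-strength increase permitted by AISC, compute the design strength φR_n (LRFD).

t_e = 0.707 × 0.3125 = 0.2209 in; A_we = 0.2209 × 20 = 4.419 in².
Directional factor: 1.0 + 0.5 sin^1.5(60°) = 1.403.
F_nw = 0.6 × 80 × 1.403 = 67.34 ksi.
φR_n = 0.75 × 67.34 × 4.419 = 223.2 kip.

φR_n ≈ 223 kip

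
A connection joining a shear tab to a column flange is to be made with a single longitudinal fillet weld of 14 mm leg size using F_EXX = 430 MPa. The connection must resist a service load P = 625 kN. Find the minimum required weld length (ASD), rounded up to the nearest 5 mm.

L = 490 mm

Throat t_e = 0.707 × 14 = 9.898 mm.
r_n/Ω = (0.6 × 430 × 9.898) / 2.0 = 1277 N/mm = 1.277 kN/mm.
L_req = P / (r_n/Ω) = 625 / 1.277 = 489.5 mm total.
Round up → use L = 490 mm.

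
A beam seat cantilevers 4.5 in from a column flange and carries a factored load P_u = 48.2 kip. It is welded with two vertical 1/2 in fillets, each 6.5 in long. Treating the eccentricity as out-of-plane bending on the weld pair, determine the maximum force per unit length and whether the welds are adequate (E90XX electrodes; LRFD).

f_max ≈ 15.8 kip/in; NOT adequate

E90XX → F_EXX = 90 ksi.
L_w = 2 × 6.5 = 13 in; section modulus (unit throat) S = 2 × L²/6 = 14.08 in².
Direct shear f_v = P/L_w = 48.2/13 = 3.708 kip/in.
Moment M = P × e = 48.2 × 4.5 = 216.9 kip·in; bending f_b = M/S = 15.4 kip/in.
f_max = √(f_v² + f_b²) = √(3.708² + 15.4²) = 15.84 kip/in.
φr_n = 0.75 × 0.6 × 90 × (0.707 × 0.5) = 14.32 kip/in → NOT adequate.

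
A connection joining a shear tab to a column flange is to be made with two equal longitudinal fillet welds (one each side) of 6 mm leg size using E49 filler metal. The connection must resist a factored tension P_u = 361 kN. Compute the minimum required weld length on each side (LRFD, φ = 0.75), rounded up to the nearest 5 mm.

E49XX → F_EXX = 490 MPa.
Throat t_e = 0.707 × 6 = 4.242 mm.
φr_n = 0.75 × 0.6 × 490 × 4.242 × 10⁻³ = 0.9354 kN/mm.
L_req = P_u / φr_n = 361 / 0.9354 = 385.9 mm total.
Per side: 385.9 / 2 = 193 mm.
Round up → use L = 195 mm on each side.

L = 195 mm on each side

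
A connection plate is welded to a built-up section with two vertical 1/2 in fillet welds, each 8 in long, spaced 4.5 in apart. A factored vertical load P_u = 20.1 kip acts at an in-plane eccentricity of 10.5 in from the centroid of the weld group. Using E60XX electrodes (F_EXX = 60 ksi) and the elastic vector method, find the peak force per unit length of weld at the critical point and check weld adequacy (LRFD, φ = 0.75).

f_max ≈ 6.53 kip/in; adequate

Total weld length L_w = 16 in. Treat welds as unit-width lines.
Polar moment about centroid: J = 2[d³/12 + d(b/2)²] = 2[8³/12 + 8×2.25²] = 166.3 in³.
Direct shear f_v = P/L_w = 20.1 / 16 = 1.256 kip/in (vertical).
Torsion M = P·e = 20.1 × 10.5 = 211.05 kip·in.
Critical point at (x, y) = (2.25, 4) from centroid. f_tx = M·y/J = 5.075 kip/in; f_ty = M·x/J = 2.855 kip/in.
Resultant f_max = √[f_tx² + (f_v + f_ty)²] = √[5.075² + (1.256 + 2.855)²] = 6.532 kip/in.
Capacity per unit length: φr_n = 0.75 × 0.6 × 60 × (0.707 × 0.5) = 9.544 kip/in.
6.532 ≤ 9.544 → adequate.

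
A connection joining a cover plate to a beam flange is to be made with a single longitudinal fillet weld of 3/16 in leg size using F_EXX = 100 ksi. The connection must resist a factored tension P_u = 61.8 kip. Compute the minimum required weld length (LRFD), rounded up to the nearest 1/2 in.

L = 10.5 in

Throat t_e = 0.707 × 0.1875 = 0.1326 in.
φr_n = 0.75 × 0.6 × 100 × 0.1326 = 5.965 kip/in.
L_req = P_u / φr_n = 61.8 / 5.965 = 10.36 in total.
Round up → use L = 10.5 in.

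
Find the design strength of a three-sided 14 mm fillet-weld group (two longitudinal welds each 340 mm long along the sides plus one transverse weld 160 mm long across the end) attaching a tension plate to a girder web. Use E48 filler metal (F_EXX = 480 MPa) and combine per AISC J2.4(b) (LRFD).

t_e = 0.707 × 14 = 9.898 mm.
R_nwl = 0.6 × 480 × 9.898 × 680 × 10⁻³ = 1938 kN (longitudinal, 2 welds).
R_nwt = 0.6 × 480 × 9.898 × 160 × 10⁻³ = 456.1 kN (transverse, base value).
(i) R_nwl + R_nwt = 2395 kN; (ii) 0.85 R_nwl + 1.5 R_nwt = 2332 kN.
R_n = max = 2395 kN [governs: (i)]; φR_n = 1796 kN.

φR_n ≈ 1800 kN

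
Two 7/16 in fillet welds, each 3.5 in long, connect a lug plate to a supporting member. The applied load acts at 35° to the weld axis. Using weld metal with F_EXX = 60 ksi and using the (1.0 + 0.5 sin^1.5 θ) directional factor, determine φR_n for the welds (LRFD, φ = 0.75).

φR_n ≈ 71.2 kip

t_e = 0.707 × 0.4375 = 0.3093 in; A_we = 0.3093 × 7 = 2.165 in².
Directional factor: 1.0 + 0.5 sin^1.5(35°) = 1.217.
F_nw = 0.6 × 60 × 1.217 = 43.82 ksi.
φR_n = 0.75 × 43.82 × 2.165 = 71.16 kip.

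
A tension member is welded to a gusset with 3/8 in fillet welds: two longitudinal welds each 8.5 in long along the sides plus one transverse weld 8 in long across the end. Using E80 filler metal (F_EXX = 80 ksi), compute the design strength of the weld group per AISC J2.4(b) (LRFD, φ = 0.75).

t_e = 0.707 × 0.375 = 0.2651 in.
R_nwl = 0.6 × 80 × 0.2651 × 17 = 216.3 kip (longitudinal, 2 welds).
R_nwt = 0.6 × 80 × 0.2651 × 8 = 101.8 kip (transverse, base value).
(i) R_nwl + R_nwt = 318.1 kip; (ii) 0.85 R_nwl + 1.5 R_nwt = 336.6 kip.
R_n = max = 336.6 kip [governs: (ii)]; φR_n = 252.5 kip.

φR_n ≈ 252 kip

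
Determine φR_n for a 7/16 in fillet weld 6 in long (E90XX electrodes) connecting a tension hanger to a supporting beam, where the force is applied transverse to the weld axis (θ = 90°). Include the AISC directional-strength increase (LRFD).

E90XX → F_EXX = 90 ksi.
t_e = 0.707 × 0.4375 = 0.3093 in; A_we = 0.3093 × 6 = 1.856 in².
Directional factor: 1.0 + 0.5 sin^1.5(90°) = 1.5.
F_nw = 0.6 × 90 × 1.5 = 81 ksi.
φR_n = 0.75 × 81 × 1.856 = 112.7 kip.

φR_n ≈ 113 kip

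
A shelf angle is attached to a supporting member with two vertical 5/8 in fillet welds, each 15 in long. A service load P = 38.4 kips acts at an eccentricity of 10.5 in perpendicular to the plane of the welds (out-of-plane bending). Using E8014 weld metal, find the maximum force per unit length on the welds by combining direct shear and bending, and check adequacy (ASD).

f_max ≈ 5.53 kip/in; adequate

E80XX → F_EXX = 80 ksi.
L_w = 2 × 15 = 30 in; section modulus (unit throat) S = 2 × L²/6 = 75 in².
Direct shear f_v = P/L_w = 38.4/30 = 1.28 kip/in.
Moment M = P × e = 38.4 × 10.5 = 403.2 kip·in; bending f_b = M/S = 5.376 kip/in.
f_max = √(f_v² + f_b²) = √(1.28² + 5.376²) = 5.526 kip/in.
r_n/Ω = (1/2.0) × 0.6 × 80 × (0.707 × 0.625) = 10.6 kip/in → adequate.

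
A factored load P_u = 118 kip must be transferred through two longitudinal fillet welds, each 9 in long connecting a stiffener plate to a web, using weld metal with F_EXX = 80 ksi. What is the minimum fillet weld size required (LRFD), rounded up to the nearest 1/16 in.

Total weld length L = 18 in.
Required throat t_e = P_u / (φ × 0.6 F_EXX × L) = 118 / (0.75 × 0.6 × 80 × 18) = 0.1821 in.
Required leg w = t_e / 0.707 = 0.2576 in → use 5/16 in.

w = 5/16 in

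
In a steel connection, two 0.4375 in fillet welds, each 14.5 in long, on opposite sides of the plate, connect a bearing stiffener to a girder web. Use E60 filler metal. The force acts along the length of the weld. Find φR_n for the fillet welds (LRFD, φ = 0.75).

E60XX → F_EXX = 60 ksi.
Effective throat t_e = 0.707 × 0.4375 = 0.3093 in.
Total length L = 29 in; A_we = 0.3093 × 29 = 8.97 in².
F_nw = 0.6 F_EXX = 0.6 × 60 = 36 ksi.
φR_n = 0.75 × 36 × 8.97 = 242.2 kip.

φR_n ≈ 242 kip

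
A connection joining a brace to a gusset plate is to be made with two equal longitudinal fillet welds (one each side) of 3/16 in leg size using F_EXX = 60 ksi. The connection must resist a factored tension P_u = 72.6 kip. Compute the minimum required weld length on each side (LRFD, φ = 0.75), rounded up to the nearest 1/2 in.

Throat t_e = 0.707 × 0.1875 = 0.1326 in.
φr_n = 0.75 × 0.6 × 60 × 0.1326 = 3.579 kip/in.
L_req = P_u / φr_n = 72.6 / 3.579 = 20.28 in total.
Per side: 20.28 / 2 = 10.14 in.
Round up → use L = 10.5 in on each side.

L = 10.5 in on each side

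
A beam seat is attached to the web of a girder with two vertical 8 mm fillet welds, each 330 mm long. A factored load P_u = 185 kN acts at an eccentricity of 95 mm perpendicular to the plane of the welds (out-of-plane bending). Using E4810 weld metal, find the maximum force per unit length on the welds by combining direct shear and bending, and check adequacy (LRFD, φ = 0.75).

f_max ≈ 559 N/mm; adequate

E48XX → F_EXX = 480 MPa.
L_w = 2 × 330 = 660 mm; section modulus (unit throat) S = 2 × L²/6 = 36300 mm².
Direct shear f_v = P/L_w = 185×10³/660 = 280.3 N/mm.
Moment M = P × e = 185×10³ × 95 = 17575000 N·mm; bending f_b = M/S = 484.2 N/mm.
f_max = √(f_v² + f_b²) = √(280.3² + 484.2²) = 559.4 N/mm.
φr_n = 0.75 × 0.6 × 480 × (0.707 × 8) = 1222 N/mm → adequate.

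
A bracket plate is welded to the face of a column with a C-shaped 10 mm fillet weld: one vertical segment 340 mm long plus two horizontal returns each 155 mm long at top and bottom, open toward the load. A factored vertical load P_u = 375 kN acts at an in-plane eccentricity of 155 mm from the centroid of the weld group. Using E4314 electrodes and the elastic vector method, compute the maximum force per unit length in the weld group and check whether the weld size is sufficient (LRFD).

E43XX → F_EXX = 430 MPa.
Total weld length L_w = 650 mm. Treat welds as unit-width lines.
Centroid: x̄ = 2×155×77.5 / 650 = 36.96 mm from the vertical weld.
Polar moment about centroid: J = I_x + I_y = [340³/12 + 2×155×170²] + [340×36.96² + 2(155³/12 + 155×40.54²)] = 13830000 mm³.
Direct shear f_v = P/L_w = 375×10³ / 650 = 576.9 N/mm (vertical).
Torsion M = P·e = 375×10³ × 155 = 58125000 N·mm.
Critical point at (x, y) = (118, 170) from centroid. f_tx = M·y/J = 714.5 N/mm; f_ty = M·x/J = 496.1 N/mm.
Resultant f_max = √[f_tx² + (f_v + f_ty)²] = √[714.5² + (576.9 + 496.1)²] = 1289 N/mm.
Capacity per unit length: φr_n = 0.75 × 0.6 × 430 × (0.707 × 10) = 1368 N/mm.
1289 ≤ 1368 → adequate.

f_max ≈ 1290 N/mm; adequate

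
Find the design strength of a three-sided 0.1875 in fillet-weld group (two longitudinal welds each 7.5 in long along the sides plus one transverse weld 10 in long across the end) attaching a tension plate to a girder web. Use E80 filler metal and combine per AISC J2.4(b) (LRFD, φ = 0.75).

φR_n ≈ 132 kips

E80XX → F_EXX = 80 ksi.
t_e = 0.707 × 0.1875 = 0.1326 in.
R_nwl = 0.6 × 80 × 0.1326 × 15 = 95.44 kips (longitudinal, 2 welds).
R_nwt = 0.6 × 80 × 0.1326 × 10 = 63.63 kips (transverse, base value).
(i) R_nwl + R_nwt = 159.1 kips; (ii) 0.85 R_nwl + 1.5 R_nwt = 176.6 kips.
R_n = max = 176.6 kips [governs: (ii)]; φR_n = 132.4 kips.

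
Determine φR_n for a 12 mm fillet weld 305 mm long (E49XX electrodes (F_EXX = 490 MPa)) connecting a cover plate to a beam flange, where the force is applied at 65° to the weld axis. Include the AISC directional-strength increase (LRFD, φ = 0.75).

φR_n ≈ 817 kN

t_e = 0.707 × 12 = 8.484 mm; A_we = 8.484 × 305 = 2588 mm².
Directional factor: 1.0 + 0.5 sin^1.5(65°) = 1.431.
F_nw = 0.6 × 490 × 1.431 = 420.8 MPa.
φR_n = 0.75 × 420.8 × 2588 × 10⁻³ = 816.7 kN.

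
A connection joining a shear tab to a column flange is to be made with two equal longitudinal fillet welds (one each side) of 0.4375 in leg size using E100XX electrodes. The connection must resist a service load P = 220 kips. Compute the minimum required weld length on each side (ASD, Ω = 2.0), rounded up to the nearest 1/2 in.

E100XX → F_EXX = 100 ksi.
Throat t_e = 0.707 × 0.4375 = 0.3093 in.
r_n/Ω = (0.6 × 100 × 0.3093) / 2.0 = 9.279 kip/in.
L_req = P / (r_n/Ω) = 220 / 9.279 = 23.71 in total.
Per side: 23.71 / 2 = 11.85 in.
Round up → use L = 12 in on each side.

L = 12 in on each side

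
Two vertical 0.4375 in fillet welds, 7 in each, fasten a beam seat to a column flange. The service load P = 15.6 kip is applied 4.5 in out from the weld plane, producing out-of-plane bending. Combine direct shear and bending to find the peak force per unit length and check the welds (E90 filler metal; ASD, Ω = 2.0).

E90XX → F_EXX = 90 ksi.
L_w = 2 × 7 = 14 in; section modulus (unit throat) S = 2 × L²/6 = 16.33 in².
Direct shear f_v = P/L_w = 15.6/14 = 1.114 kip/in.
Moment M = P × e = 15.6 × 4.5 = 70.2 kip·in; bending f_b = M/S = 4.298 kip/in.
f_max = √(f_v² + f_b²) = √(1.114² + 4.298²) = 4.44 kip/in.
r_n/Ω = (1/2.0) × 0.6 × 90 × (0.707 × 0.4375) = 8.351 kip/in → adequate.

f_max ≈ 4.44 kip/in; adequate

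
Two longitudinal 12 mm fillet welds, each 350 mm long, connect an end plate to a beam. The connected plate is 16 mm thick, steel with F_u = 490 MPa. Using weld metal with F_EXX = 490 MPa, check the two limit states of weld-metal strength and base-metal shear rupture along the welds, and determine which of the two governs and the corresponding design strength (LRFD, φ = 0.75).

φR_n ≈ 1310 kN (weld metal governs)

t_e = 0.707 × 12 = 8.484 mm; L = 700 mm.
Weld metal: φR_n = 0.75 × 0.6 × 490 × 8.484 × 700 × 10⁻³ = 1310 kN.
Base metal (shear rupture): φR_n = 0.75 × 0.6 × 490 × 16 × 700 × 10⁻³ = 2470 kN.
Governing: weld metal.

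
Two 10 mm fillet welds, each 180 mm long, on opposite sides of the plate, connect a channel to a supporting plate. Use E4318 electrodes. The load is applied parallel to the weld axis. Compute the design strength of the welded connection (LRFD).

E43XX → F_EXX = 430 MPa.
Effective throat t_e = 0.707 × 10 = 7.07 mm.
Total length L = 360 mm; A_we = 7.07 × 360 = 2545 mm².
F_nw = 0.6 F_EXX = 0.6 × 430 = 258 MPa.
φR_n = 0.75 × 258 × 2545 × 10⁻³ = 492.5 kN.

φR_n ≈ 492 kN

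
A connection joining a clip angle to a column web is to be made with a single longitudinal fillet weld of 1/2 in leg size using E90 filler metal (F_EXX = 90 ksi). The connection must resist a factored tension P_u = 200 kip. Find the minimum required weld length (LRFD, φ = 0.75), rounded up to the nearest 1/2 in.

Throat t_e = 0.707 × 0.5 = 0.3535 in.
φr_n = 0.75 × 0.6 × 90 × 0.3535 = 14.32 kip/in.
L_req = P_u / φr_n = 200 / 14.32 = 13.97 in total.
Round up → use L = 14 in.

L = 14 in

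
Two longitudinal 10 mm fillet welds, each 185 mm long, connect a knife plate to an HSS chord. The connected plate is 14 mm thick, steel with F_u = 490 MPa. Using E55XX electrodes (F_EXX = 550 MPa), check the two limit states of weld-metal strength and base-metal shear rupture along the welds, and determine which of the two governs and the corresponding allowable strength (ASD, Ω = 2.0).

R_n/Ω ≈ 432 kN (weld metal governs)

t_e = 0.707 × 10 = 7.07 mm; L = 370 mm.
Weld metal: R_n/Ω = (1/2.0) × 0.6 × 550 × 7.07 × 370 × 10⁻³ = 431.6 kN.
Base metal (shear rupture): R_n/Ω = (1/2.0) × 0.6 × 490 × 14 × 370 × 10⁻³ = 761.5 kN.
Governing: weld metal.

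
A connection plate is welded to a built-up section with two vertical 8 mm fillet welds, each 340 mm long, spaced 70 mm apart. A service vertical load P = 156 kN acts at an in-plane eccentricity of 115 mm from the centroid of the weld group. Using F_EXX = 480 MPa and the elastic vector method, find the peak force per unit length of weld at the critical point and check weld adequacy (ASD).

Total weld length L_w = 680 mm. Treat welds as unit-width lines.
Polar moment about centroid: J = 2[d³/12 + d(b/2)²] = 2[340³/12 + 340×35²] = 7384000 mm³.
Direct shear f_v = P/L_w = 156×10³ / 680 = 229.4 N/mm (vertical).
Torsion M = P·e = 156×10³ × 115 = 17940000 N·mm.
Critical point at (x, y) = (35, 170) from centroid. f_tx = M·y/J = 413 N/mm; f_ty = M·x/J = 85.04 N/mm.
Resultant f_max = √[f_tx² + (f_v + f_ty)²] = √[413² + (229.4 + 85.04)²] = 519.1 N/mm.
Capacity per unit length: r_n/Ω = (1/2.0) × 0.6 × 480 × (0.707 × 8) = 814.5 N/mm.
519.1 ≤ 814.5 → adequate.

f_max ≈ 519 N/mm; adequate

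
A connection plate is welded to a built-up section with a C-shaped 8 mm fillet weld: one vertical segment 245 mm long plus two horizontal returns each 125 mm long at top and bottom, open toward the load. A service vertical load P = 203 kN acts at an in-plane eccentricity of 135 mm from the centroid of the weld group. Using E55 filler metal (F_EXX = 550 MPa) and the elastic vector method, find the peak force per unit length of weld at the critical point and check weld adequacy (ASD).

f_max ≈ 1030 N/mm; NOT adequate

Total weld length L_w = 495 mm. Treat welds as unit-width lines.
Centroid: x̄ = 2×125×62.5 / 495 = 31.57 mm from the vertical weld.
Polar moment about centroid: J = I_x + I_y = [245³/12 + 2×125×122.5²] + [245×31.57² + 2(125³/12 + 125×30.93²)] = 5786000 mm³.
Direct shear f_v = P/L_w = 203×10³ / 495 = 410.1 N/mm (vertical).
Torsion M = P·e = 203×10³ × 135 = 27405000 N·mm.
Critical point at (x, y) = (93.43, 122.5) from centroid. f_tx = M·y/J = 580.2 N/mm; f_ty = M·x/J = 442.5 N/mm.
Resultant f_max = √[f_tx² + (f_v + f_ty)²] = √[580.2² + (410.1 + 442.5)²] = 1031 N/mm.
Capacity per unit length: r_n/Ω = (1/2.0) × 0.6 × 550 × (0.707 × 8) = 933.2 N/mm.
1031 > 933.2 → NOT adequate.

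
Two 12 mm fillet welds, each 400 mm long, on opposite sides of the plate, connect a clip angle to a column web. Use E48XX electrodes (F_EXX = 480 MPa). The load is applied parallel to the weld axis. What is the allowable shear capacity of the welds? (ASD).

R_n/Ω ≈ 977 kN

Effective throat t_e = 0.707 × 12 = 8.484 mm.
Total length L = 800 mm; A_we = 8.484 × 800 = 6787 mm².
F_nw = 0.6 F_EXX = 0.6 × 480 = 288 MPa.
R_n = 288 × 6787 × 10⁻³ = 1955 kN; R_n/Ω = 1955/2.0 = 977.4 kN.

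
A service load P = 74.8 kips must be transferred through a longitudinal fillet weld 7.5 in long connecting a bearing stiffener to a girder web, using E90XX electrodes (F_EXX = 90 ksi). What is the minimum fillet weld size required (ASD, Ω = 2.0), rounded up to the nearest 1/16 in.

w = 9/16 in

Total weld length L = 7.5 in.
Required throat t_e = P × Ω / (0.6 F_EXX × L) = 74.8 × 2.0 / (0.6 × 90 × 7.5) = 0.3694 in.
Required leg w = t_e / 0.707 = 0.5225 in → use 9/16 in.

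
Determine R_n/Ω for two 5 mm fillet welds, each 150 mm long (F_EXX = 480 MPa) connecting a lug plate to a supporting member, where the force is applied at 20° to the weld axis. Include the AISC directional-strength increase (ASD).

R_n/Ω ≈ 168 kN

t_e = 0.707 × 5 = 3.535 mm; A_we = 3.535 × 300 = 1060 mm².
Directional factor: 1.0 + 0.5 sin^1.5(20°) = 1.1.
F_nw = 0.6 × 480 × 1.1 = 316.8 MPa.
R_n/Ω = (316.8 × 1060) / 2.0 × 10⁻³ = 168 kN.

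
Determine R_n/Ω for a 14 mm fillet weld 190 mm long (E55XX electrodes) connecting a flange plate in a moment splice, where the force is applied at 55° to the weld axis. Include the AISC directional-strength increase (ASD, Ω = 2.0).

R_n/Ω ≈ 425 kN

E55XX → F_EXX = 550 MPa.
t_e = 0.707 × 14 = 9.898 mm; A_we = 9.898 × 190 = 1881 mm².
Directional factor: 1.0 + 0.5 sin^1.5(55°) = 1.371.
F_nw = 0.6 × 550 × 1.371 = 452.3 MPa.
R_n/Ω = (452.3 × 1881) / 2.0 × 10⁻³ = 425.3 kN.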